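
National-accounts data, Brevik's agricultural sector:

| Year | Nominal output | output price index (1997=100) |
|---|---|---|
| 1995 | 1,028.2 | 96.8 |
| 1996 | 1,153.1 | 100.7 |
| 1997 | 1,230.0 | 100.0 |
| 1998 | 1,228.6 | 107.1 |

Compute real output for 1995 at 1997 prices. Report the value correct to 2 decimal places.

1,062.19

Real output 1995 = 1028.2 / 0.968 = 1062.19.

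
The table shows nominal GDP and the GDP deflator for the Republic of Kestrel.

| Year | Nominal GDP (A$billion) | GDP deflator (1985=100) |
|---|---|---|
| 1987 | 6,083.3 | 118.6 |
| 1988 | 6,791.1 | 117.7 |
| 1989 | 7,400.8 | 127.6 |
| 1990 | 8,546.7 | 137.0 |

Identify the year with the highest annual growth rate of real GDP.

1988: real = 6791.1/1.177 = 5769.84; growth vs 1987 (5129.26) = 12.49%.
1989: real = 7400.8/1.276 = 5800.00; growth vs 1988 (5769.84) = 0.52%.
1990: real = 8546.7/1.370 = 6238.47; growth vs 1989 (5800.00) = 7.56%.

1988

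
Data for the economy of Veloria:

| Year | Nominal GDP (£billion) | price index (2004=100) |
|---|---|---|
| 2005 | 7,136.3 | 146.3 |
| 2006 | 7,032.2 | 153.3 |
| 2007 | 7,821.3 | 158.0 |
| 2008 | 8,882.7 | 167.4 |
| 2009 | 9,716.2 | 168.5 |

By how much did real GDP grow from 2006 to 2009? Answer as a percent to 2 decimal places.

25.70%

Real GDP 2006 = 7032.2/1.533 = 4587.21.
Real GDP 2009 = 9716.2/1.685 = 5766.29.
Change = 5766.29/4587.21 − 1 = 0.2570.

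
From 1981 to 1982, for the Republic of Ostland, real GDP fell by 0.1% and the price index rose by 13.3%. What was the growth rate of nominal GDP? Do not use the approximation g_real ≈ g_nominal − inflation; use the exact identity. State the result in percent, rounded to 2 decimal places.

(1 + g_nom) = (1 + g_real)(1 + π) = 0.9990 × 1.1330 = 1.13187.

13.19%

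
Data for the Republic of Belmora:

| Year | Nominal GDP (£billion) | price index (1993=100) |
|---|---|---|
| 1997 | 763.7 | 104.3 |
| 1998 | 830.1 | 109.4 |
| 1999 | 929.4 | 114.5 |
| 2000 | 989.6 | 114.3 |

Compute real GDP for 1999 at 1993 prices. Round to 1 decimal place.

£811.7 billion

Real GDP 1999 = 929.4 / 1.145 = 811.70.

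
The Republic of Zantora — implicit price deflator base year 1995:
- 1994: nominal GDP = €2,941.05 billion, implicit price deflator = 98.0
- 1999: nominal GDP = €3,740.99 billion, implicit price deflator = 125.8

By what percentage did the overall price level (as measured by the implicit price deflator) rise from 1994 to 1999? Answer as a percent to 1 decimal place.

Price-level change = 125.8 / 98.0 − 1 = 0.2837.

28.4%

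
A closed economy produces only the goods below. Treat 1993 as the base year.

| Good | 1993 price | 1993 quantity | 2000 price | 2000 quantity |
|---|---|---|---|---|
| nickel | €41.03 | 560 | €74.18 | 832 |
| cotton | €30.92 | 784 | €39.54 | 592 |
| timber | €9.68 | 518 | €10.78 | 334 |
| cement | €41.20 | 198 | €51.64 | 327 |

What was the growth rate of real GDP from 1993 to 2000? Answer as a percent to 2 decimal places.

14.50%

Real GDP 1993 = Nominal GDP 1993 = 41.03·560 + 30.92·784 + 9.68·518 + 41.20·198 = 60389.92.
Real GDP 2000 (at 1993 prices) = 41.03·832 + 30.92·592 + 9.68·334 + 41.20·327 = 69147.12.
Real growth = 69147.12/60389.92 − 1 = 0.1450.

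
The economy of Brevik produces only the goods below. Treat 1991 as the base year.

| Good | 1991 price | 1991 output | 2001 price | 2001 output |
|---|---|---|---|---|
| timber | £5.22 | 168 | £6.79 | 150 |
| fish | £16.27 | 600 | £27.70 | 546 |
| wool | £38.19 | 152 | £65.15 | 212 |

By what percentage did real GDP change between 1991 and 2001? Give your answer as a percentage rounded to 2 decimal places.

Real GDP 1991 = Nominal GDP 1991 = 5.22·168 + 16.27·600 + 38.19·152 = 16443.84.
Real GDP 2001 (at 1991 prices) = 5.22·150 + 16.27·546 + 38.19·212 = 17762.70.
Real growth = 17762.70/16443.84 − 1 = 0.0802.

8.02%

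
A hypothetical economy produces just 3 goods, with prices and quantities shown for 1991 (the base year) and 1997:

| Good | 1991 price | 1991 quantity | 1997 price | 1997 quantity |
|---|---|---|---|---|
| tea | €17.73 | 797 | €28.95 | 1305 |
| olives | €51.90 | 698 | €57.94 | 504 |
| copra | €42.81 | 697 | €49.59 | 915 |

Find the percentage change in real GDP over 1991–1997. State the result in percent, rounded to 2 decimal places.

10.31%

Real GDP 1991 = Nominal GDP 1991 = 17.73·797 + 51.90·698 + 42.81·697 = 80195.58.
Real GDP 1997 (at 1991 prices) = 17.73·1305 + 51.90·504 + 42.81·915 = 88466.40.
Real growth = 88466.40/80195.58 − 1 = 0.1031.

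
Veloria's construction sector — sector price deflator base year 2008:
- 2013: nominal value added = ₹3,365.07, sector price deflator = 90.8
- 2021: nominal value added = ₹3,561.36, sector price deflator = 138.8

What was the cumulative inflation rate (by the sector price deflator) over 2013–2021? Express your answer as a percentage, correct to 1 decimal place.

Price-level change = 138.8 / 90.8 − 1 = 0.5286.

52.9%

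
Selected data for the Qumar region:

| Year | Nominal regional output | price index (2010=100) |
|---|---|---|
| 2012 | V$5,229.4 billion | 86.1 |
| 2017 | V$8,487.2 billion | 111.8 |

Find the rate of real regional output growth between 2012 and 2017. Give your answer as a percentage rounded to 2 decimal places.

24.99%

Deflate each year: 2012 → 5229.4/0.861 = 6073.64; 2017 → 8487.2/1.118 = 7591.41.
So real regional output changed by 7591.41/6073.64 − 1 = 0.2499, i.e. 24.99%.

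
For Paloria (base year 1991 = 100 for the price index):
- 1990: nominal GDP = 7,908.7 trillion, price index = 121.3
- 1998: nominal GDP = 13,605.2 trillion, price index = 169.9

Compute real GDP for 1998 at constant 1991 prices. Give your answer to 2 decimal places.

8,007.77 trillion

Real GDP = Nominal / (price index/100) = 13605.2 / 1.699 = 8007.77.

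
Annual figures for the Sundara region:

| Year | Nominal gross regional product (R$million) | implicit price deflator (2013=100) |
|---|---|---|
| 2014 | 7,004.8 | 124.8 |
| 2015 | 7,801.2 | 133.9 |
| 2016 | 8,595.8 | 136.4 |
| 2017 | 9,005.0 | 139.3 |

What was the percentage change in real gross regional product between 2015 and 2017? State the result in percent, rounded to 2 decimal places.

10.96%

Real gross regional product 2015 = 7801.2/1.339 = 5826.14.
Real gross regional product 2017 = 9005.0/1.393 = 6464.47.
Change = 6464.47/5826.14 − 1 = 0.1096.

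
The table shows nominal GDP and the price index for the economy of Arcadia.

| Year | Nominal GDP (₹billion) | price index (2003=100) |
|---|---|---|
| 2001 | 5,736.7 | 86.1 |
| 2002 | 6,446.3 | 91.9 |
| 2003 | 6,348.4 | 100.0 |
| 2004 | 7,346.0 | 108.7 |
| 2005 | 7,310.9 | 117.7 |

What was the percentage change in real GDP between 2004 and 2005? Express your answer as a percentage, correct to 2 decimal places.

-8.09%

Real GDP 2004 = 7346.0/1.087 = 6758.05.
Real GDP 2005 = 7310.9/1.177 = 6211.47.
Change = 6211.47/6758.05 − 1 = -0.0809.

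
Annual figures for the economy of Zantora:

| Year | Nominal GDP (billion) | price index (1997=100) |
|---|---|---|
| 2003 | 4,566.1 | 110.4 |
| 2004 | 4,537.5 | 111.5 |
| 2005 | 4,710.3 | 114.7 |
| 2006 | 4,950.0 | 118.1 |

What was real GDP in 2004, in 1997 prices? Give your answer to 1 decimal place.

4,069.5 billion

Real GDP 2004 = 4537.5 / 1.115 = 4069.51.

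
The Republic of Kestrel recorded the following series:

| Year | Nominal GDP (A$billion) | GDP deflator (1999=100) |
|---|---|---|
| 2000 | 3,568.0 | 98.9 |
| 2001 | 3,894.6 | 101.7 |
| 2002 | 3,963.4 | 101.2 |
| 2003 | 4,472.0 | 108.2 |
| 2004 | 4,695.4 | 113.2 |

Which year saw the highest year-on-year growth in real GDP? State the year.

2001: real = 3894.6/1.017 = 3829.50; growth vs 2000 (3607.68) = 6.15%.
2002: real = 3963.4/1.012 = 3916.40; growth vs 2001 (3829.50) = 2.27%.
2003: real = 4472.0/1.082 = 4133.09; growth vs 2002 (3916.40) = 5.53%.
2004: real = 4695.4/1.132 = 4147.88; growth vs 2003 (4133.09) = 0.36%.

2001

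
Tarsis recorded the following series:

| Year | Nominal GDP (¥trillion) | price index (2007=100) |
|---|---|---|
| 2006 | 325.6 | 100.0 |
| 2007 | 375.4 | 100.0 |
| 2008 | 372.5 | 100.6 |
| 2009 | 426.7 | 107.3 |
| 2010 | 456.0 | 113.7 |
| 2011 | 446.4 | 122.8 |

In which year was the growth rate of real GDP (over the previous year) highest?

2007

2007: real = 375.4/1.000 = 375.40; growth vs 2006 (325.60) = 15.29%.
2008: real = 372.5/1.006 = 370.28; growth vs 2007 (375.40) = -1.36%.
2009: real = 426.7/1.073 = 397.67; growth vs 2008 (370.28) = 7.40%.
2010: real = 456.0/1.137 = 401.06; growth vs 2009 (397.67) = 0.85%.
2011: real = 446.4/1.228 = 363.52; growth vs 2010 (401.06) = -9.36%.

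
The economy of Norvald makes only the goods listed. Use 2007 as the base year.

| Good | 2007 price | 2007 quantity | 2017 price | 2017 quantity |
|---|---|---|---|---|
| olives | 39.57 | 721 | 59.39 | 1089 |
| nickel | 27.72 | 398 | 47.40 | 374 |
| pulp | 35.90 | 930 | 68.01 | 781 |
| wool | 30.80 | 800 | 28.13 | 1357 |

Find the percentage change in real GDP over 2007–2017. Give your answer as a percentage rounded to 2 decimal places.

Real GDP 2007 = Nominal GDP 2007 = 39.57·721 + 27.72·398 + 35.90·930 + 30.80·800 = 97589.53.
Real GDP 2017 (at 2007 prices) = 39.57·1089 + 27.72·374 + 35.90·781 + 30.80·1357 = 123292.51.
Real growth = 123292.51/97589.53 − 1 = 0.2634.

26.34%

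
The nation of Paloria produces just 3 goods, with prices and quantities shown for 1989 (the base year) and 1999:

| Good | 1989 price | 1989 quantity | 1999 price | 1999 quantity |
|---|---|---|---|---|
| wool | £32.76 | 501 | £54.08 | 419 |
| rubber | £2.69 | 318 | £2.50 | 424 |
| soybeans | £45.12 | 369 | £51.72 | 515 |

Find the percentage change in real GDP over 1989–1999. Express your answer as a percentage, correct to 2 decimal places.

Real GDP 1989 = Nominal GDP 1989 = 32.76·501 + 2.69·318 + 45.12·369 = 33917.46.
Real GDP 1999 (at 1989 prices) = 32.76·419 + 2.69·424 + 45.12·515 = 38103.80.
Real growth = 38103.80/33917.46 − 1 = 0.1234.

12.34%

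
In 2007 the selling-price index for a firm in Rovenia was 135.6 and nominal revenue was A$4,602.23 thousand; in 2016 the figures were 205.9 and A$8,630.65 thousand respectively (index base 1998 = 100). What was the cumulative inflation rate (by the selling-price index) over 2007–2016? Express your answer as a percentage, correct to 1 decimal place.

Price-level change = 205.9 / 135.6 − 1 = 0.5184.

51.8%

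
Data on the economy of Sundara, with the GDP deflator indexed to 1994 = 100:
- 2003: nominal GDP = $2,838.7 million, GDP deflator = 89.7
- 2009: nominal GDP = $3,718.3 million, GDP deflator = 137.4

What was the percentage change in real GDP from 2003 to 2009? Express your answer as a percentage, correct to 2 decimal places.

-14.49%

Real GDP 2003 = 2838.7 / 0.897 = 3164.66.
Real GDP 2009 = 3718.3 / 1.374 = 2706.19.
Real growth = 2706.19 / 3164.66 − 1 = -0.1449.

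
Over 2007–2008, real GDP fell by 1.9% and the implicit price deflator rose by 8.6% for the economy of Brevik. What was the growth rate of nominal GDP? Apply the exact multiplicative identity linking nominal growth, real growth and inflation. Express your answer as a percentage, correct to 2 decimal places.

(1 + g_nom) = (1 + g_real)(1 + π) = 0.9810 × 1.0860 = 1.06537.

6.54%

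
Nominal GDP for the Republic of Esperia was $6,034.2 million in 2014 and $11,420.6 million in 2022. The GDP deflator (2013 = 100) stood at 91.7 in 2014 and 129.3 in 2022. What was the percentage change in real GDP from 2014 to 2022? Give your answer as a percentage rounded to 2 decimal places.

Real GDP 2014 = 6034.2 / 0.917 = 6580.37.
Real GDP 2022 = 11420.6 / 1.293 = 8832.64.
Real growth = 8832.64 / 6580.37 − 1 = 0.3423.

34.23%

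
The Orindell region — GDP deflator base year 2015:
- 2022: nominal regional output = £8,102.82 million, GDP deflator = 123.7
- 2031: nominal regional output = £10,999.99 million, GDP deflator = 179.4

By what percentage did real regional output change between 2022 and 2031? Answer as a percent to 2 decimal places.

-6.39%

Real regional output 2022 = 8102.82 / 1.237 = 6550.38.
Real regional output 2031 = 10999.99 / 1.794 = 6131.54.
Real growth = 6131.54 / 6550.38 − 1 = -0.0639.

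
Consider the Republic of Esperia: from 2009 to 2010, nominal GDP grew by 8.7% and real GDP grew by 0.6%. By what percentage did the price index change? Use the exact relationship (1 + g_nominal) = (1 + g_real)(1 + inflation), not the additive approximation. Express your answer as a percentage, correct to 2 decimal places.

(1 + g_nom) = (1 + g_real)(1 + π), so π = 1.0870 / 1.0060 − 1 = 0.08052.

8.05%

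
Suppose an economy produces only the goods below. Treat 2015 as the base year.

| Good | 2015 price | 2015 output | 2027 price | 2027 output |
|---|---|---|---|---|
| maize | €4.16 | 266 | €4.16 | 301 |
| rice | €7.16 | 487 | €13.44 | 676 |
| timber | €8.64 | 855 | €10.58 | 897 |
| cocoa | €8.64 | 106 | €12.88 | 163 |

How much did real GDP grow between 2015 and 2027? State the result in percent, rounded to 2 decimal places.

Real GDP 2015 = Nominal GDP 2015 = 4.16·266 + 7.16·487 + 8.64·855 + 8.64·106 = 12896.52.
Real GDP 2027 (at 2015 prices) = 4.16·301 + 7.16·676 + 8.64·897 + 8.64·163 = 15250.72.
Real growth = 15250.72/12896.52 − 1 = 0.1825.

18.25%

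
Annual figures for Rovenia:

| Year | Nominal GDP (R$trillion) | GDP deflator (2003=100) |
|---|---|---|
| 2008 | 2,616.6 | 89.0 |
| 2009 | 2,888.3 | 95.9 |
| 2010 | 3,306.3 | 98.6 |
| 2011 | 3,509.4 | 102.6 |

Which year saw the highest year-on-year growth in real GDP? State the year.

2010

2009: real = 2888.3/0.959 = 3011.78; growth vs 2008 (2940.00) = 2.44%.
2010: real = 3306.3/0.986 = 3353.25; growth vs 2009 (3011.78) = 11.34%.
2011: real = 3509.4/1.026 = 3420.47; growth vs 2010 (3353.25) = 2.00%.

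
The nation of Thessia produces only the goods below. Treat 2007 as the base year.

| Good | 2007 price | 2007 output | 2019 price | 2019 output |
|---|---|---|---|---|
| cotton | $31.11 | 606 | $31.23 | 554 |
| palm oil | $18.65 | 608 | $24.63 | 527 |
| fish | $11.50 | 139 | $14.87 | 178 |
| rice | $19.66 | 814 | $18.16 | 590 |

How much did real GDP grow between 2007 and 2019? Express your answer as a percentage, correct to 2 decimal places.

Real GDP 2007 = Nominal GDP 2007 = 31.11·606 + 18.65·608 + 11.50·139 + 19.66·814 = 47793.60.
Real GDP 2019 (at 2007 prices) = 31.11·554 + 18.65·527 + 11.50·178 + 19.66·590 = 40709.89.
Real growth = 40709.89/47793.60 − 1 = -0.1482.

-14.82%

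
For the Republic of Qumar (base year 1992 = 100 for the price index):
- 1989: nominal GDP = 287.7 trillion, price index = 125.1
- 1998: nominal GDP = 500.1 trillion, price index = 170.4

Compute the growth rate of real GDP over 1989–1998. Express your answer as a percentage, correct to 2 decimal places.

Real GDP 1989 = 287.7 / 1.251 = 229.98.
Real GDP 1998 = 500.1 / 1.704 = 293.49.
Real growth = 293.49 / 229.98 − 1 = 0.2762.

27.62%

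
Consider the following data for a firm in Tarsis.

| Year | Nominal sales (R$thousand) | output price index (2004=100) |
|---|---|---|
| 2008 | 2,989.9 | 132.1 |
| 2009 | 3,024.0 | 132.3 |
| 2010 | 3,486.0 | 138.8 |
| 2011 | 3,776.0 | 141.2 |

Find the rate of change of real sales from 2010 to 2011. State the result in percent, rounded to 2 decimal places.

Real sales 2010 = 3486.0/1.388 = 2511.53.
Real sales 2011 = 3776.0/1.412 = 2674.22.
Change = 2674.22/2511.53 − 1 = 0.0648.

6.48%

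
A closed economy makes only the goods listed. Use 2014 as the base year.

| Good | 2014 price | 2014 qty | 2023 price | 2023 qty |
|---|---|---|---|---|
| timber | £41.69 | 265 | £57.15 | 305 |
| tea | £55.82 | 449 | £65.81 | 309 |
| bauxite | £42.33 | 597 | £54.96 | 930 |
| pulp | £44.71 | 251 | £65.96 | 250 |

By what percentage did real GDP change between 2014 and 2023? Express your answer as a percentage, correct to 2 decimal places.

10.89%

Real GDP 2014 = Nominal GDP 2014 = 41.69·265 + 55.82·449 + 42.33·597 + 44.71·251 = 72604.25.
Real GDP 2023 (at 2014 prices) = 41.69·305 + 55.82·309 + 42.33·930 + 44.71·250 = 80508.23.
Real growth = 80508.23/72604.25 − 1 = 0.1089.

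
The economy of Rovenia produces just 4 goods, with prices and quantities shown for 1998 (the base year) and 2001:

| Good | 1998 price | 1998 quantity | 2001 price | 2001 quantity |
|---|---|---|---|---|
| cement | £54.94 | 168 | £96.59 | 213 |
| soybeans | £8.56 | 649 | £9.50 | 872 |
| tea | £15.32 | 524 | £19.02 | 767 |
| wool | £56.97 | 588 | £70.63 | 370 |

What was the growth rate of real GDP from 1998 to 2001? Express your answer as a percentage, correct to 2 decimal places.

-7.66%

Real GDP 1998 = Nominal GDP 1998 = 54.94·168 + 8.56·649 + 15.32·524 + 56.97·588 = 56311.40.
Real GDP 2001 (at 1998 prices) = 54.94·213 + 8.56·872 + 15.32·767 + 56.97·370 = 51995.88.
Real growth = 51995.88/56311.40 − 1 = -0.0766.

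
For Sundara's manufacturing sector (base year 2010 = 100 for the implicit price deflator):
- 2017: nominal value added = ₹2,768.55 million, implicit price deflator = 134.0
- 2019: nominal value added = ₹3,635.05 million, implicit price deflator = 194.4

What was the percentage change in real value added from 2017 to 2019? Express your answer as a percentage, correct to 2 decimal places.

Real value added 2017 = 2768.55 / 1.340 = 2066.08.
Real value added 2019 = 3635.05 / 1.944 = 1869.88.
Real growth = 1869.88 / 2066.08 − 1 = -0.0950.

-9.50%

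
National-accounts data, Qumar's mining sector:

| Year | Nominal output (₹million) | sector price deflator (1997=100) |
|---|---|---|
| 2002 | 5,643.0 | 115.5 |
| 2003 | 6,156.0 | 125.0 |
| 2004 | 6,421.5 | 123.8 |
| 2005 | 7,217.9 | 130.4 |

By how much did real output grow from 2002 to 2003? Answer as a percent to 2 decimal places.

Real output 2002 = 5643.0/1.155 = 4885.71.
Real output 2003 = 6156.0/1.250 = 4924.80.
Change = 4924.80/4885.71 − 1 = 0.0080.

0.80%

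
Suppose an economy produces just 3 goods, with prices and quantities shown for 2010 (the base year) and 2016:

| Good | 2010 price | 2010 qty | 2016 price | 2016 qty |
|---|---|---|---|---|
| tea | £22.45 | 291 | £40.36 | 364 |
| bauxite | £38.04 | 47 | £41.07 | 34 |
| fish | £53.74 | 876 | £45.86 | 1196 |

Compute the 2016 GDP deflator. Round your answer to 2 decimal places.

96.20

Nominal GDP 2016 = 40.36·364 + 41.07·34 + 45.86·1196 = 70935.98.
Real GDP 2016 (at 2010 prices) = 22.45·364 + 38.04·34 + 53.74·1196 = 73738.20.
Deflator = Nominal/Real × 100 = 70935.98/73738.20 × 100 = 96.200.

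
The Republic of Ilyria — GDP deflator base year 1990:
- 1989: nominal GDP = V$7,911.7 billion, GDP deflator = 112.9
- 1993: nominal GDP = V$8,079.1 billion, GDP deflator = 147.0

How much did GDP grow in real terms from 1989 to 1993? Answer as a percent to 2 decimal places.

Real GDP 1989 = 7911.7 / 1.129 = 7007.71.
Real GDP 1993 = 8079.1 / 1.470 = 5495.99.
Real growth = 5495.99 / 7007.71 − 1 = -0.2157.

-21.57%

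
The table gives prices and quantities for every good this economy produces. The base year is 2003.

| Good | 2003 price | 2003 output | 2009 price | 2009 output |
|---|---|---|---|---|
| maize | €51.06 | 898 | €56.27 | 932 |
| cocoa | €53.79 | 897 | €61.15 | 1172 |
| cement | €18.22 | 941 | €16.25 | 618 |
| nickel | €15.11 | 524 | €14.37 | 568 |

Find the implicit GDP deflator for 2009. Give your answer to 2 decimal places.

109.08

Nominal GDP 2009 = 56.27·932 + 61.15·1172 + 16.25·618 + 14.37·568 = 142316.10.
Real GDP 2009 (at 2003 prices) = 51.06·932 + 53.79·1172 + 18.22·618 + 15.11·568 = 130472.24.
Deflator = Nominal/Real × 100 = 142316.10/130472.24 × 100 = 109.078.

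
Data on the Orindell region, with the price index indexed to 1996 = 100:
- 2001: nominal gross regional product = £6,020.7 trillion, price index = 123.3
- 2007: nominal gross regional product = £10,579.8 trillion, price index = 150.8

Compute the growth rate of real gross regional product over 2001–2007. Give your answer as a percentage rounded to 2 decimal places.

43.68%

Deflate each year: 2001 → 6020.7/1.233 = 4882.97; 2007 → 10579.8/1.508 = 7015.78.
So real gross regional product changed by 7015.78/4882.97 − 1 = 0.4368, i.e. 43.68%.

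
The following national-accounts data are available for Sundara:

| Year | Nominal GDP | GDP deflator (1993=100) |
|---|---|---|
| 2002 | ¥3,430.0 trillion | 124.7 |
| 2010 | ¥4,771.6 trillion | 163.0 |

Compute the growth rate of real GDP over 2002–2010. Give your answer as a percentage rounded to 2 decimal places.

Real GDP 2002 = 3430.0 / 1.247 = 2750.60.
Real GDP 2010 = 4771.6 / 1.630 = 2927.36.
Real growth = 2927.36 / 2750.60 − 1 = 0.0643.

6.43%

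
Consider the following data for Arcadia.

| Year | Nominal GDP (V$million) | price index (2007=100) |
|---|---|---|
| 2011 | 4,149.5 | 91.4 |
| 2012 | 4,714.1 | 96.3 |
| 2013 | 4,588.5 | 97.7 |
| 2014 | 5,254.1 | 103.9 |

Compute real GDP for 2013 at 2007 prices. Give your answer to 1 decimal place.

Real GDP 2013 = 4588.5 / 0.977 = 4696.52.

V$4,696.5 million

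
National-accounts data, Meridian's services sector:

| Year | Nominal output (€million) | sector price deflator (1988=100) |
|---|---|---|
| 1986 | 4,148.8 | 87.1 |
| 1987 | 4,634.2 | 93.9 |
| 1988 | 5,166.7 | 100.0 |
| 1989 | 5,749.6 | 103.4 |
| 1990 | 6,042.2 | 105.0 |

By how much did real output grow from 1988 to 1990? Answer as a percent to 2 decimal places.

11.38%

Real output 1988 = 5166.7/1.000 = 5166.70.
Real output 1990 = 6042.2/1.050 = 5754.48.
Change = 5754.48/5166.70 − 1 = 0.1138.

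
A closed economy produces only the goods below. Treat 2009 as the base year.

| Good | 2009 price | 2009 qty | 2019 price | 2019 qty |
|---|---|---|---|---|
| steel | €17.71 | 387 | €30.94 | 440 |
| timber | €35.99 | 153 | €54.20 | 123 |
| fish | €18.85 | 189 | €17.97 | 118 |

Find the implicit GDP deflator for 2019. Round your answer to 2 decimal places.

Nominal GDP 2019 = 30.94·440 + 54.20·123 + 17.97·118 = 22400.66.
Real GDP 2019 (at 2009 prices) = 17.71·440 + 35.99·123 + 18.85·118 = 14443.47.
Deflator = Nominal/Real × 100 = 22400.66/14443.47 × 100 = 155.092.

155.09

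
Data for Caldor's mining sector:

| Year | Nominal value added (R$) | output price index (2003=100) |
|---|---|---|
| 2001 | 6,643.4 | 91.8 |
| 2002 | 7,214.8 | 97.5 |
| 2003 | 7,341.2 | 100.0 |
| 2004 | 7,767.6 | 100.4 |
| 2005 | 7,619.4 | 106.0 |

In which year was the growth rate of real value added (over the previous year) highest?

2002: real = 7214.8/0.975 = 7399.79; growth vs 2001 (7236.82) = 2.25%.
2003: real = 7341.2/1.000 = 7341.20; growth vs 2002 (7399.79) = -0.79%.
2004: real = 7767.6/1.004 = 7736.65; growth vs 2003 (7341.20) = 5.39%.
2005: real = 7619.4/1.060 = 7188.11; growth vs 2004 (7736.65) = -7.09%.

2004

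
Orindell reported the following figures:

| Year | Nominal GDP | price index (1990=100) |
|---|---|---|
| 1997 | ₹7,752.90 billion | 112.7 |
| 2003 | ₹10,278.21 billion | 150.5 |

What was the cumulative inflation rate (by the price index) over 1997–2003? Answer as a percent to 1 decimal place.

Price-level change = 150.5 / 112.7 − 1 = 0.3354.

33.5%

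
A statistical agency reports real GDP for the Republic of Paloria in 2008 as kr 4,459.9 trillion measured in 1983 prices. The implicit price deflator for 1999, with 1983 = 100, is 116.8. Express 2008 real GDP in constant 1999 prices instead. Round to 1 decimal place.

kr 5,209.2 trillion

Real GDP in 1999 prices = Real GDP in 1983 prices × (P_1999/P_1983) = 4459.9 × 1.168 = 5209.16.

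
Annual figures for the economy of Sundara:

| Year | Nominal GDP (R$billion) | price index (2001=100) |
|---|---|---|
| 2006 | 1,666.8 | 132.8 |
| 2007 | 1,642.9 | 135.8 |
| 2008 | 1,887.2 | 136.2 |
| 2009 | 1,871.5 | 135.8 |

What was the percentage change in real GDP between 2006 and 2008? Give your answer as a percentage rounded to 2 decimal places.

10.40%

Real GDP 2006 = 1666.8/1.328 = 1255.12.
Real GDP 2008 = 1887.2/1.362 = 1385.61.
Change = 1385.61/1255.12 − 1 = 0.1040.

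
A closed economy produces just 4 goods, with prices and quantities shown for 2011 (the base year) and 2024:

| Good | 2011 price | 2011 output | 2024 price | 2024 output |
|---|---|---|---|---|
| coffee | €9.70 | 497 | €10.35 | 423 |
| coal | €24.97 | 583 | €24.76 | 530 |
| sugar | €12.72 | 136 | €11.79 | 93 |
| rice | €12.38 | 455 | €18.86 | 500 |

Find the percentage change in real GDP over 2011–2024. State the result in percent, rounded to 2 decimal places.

-7.60%

Real GDP 2011 = Nominal GDP 2011 = 9.70·497 + 24.97·583 + 12.72·136 + 12.38·455 = 26741.23.
Real GDP 2024 (at 2011 prices) = 9.70·423 + 24.97·530 + 12.72·93 + 12.38·500 = 24710.16.
Real growth = 24710.16/26741.23 − 1 = -0.0760.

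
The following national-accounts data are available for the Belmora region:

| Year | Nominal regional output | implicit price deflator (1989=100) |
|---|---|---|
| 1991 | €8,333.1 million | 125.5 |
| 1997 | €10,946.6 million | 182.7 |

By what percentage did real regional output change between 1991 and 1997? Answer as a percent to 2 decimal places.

Real regional output 1991 = 8333.1 / 1.255 = 6639.92.
Real regional output 1997 = 10946.6 / 1.827 = 5991.57.
Real growth = 5991.57 / 6639.92 − 1 = -0.0976.

-9.76%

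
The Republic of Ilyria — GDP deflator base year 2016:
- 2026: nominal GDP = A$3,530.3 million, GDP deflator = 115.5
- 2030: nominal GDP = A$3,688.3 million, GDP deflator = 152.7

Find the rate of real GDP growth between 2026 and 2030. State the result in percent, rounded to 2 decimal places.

-20.98%

Deflate each year: 2026 → 3530.3/1.155 = 3056.54; 2030 → 3688.3/1.527 = 2415.39.
So real GDP changed by 2415.39/3056.54 − 1 = -0.2098, i.e. -20.98%.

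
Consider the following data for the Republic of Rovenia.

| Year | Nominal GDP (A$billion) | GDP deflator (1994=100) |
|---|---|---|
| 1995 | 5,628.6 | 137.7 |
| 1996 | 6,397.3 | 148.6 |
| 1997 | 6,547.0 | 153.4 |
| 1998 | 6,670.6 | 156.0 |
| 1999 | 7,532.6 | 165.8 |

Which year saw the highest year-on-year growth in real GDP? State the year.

1996: real = 6397.3/1.486 = 4305.05; growth vs 1995 (4087.58) = 5.32%.
1997: real = 6547.0/1.534 = 4267.93; growth vs 1996 (4305.05) = -0.86%.
1998: real = 6670.6/1.560 = 4276.03; growth vs 1997 (4267.93) = 0.19%.
1999: real = 7532.6/1.658 = 4543.18; growth vs 1998 (4276.03) = 6.25%.

1999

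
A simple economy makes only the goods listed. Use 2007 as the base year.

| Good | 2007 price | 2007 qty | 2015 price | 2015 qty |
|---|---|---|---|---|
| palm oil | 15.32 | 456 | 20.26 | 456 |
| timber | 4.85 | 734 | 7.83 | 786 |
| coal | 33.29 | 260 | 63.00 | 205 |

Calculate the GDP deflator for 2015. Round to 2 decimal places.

160.64

Nominal GDP 2015 = 20.26·456 + 7.83·786 + 63.00·205 = 28307.94.
Real GDP 2015 (at 2007 prices) = 15.32·456 + 4.85·786 + 33.29·205 = 17622.47.
Deflator = Nominal/Real × 100 = 28307.94/17622.47 × 100 = 160.635.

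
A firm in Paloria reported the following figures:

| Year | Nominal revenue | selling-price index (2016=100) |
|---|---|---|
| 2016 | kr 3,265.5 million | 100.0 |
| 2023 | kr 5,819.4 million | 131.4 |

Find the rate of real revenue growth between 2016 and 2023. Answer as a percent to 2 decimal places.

35.62%

Deflate each year: 2016 → 3265.5/1.000 = 3265.50; 2023 → 5819.4/1.314 = 4428.77.
So real revenue changed by 4428.77/3265.50 − 1 = 0.3562, i.e. 35.62%.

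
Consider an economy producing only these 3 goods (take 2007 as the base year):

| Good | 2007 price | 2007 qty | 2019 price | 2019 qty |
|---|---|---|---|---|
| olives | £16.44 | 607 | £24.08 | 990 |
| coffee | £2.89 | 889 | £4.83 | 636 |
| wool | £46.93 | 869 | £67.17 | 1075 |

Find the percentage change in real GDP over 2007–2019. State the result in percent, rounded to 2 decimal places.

28.56%

Real GDP 2007 = Nominal GDP 2007 = 16.44·607 + 2.89·889 + 46.93·869 = 53330.46.
Real GDP 2019 (at 2007 prices) = 16.44·990 + 2.89·636 + 46.93·1075 = 68563.39.
Real growth = 68563.39/53330.46 − 1 = 0.2856.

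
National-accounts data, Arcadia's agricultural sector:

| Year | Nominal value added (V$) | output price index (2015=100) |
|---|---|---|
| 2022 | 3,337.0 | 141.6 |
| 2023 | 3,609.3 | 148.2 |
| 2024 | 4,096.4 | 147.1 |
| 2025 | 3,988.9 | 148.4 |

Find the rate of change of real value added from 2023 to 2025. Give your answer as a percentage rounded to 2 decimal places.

10.37%

Real value added 2023 = 3609.3/1.482 = 2435.43.
Real value added 2025 = 3988.9/1.484 = 2687.94.
Change = 2687.94/2435.43 − 1 = 0.1037.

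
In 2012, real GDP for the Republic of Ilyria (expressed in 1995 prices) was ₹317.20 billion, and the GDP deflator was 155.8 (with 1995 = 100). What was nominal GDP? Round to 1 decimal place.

Nominal GDP = Real × (GDP deflator/100) = 317.20 × 1.558 = 494.20.

₹494.2 billion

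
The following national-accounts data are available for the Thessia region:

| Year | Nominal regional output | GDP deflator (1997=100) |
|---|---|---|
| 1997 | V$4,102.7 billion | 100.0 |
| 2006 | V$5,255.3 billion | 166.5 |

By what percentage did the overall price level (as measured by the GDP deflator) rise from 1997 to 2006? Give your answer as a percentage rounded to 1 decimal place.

66.5%

Price-level change = 166.5 / 100.0 − 1 = 0.6650.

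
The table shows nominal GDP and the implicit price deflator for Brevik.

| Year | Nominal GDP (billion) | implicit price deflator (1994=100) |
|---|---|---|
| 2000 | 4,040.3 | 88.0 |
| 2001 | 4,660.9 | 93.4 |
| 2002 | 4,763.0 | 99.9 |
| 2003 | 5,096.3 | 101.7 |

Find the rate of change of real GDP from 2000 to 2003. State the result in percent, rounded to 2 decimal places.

9.14%

Real GDP 2000 = 4040.3/0.880 = 4591.25.
Real GDP 2003 = 5096.3/1.017 = 5011.11.
Change = 5011.11/4591.25 − 1 = 0.0914.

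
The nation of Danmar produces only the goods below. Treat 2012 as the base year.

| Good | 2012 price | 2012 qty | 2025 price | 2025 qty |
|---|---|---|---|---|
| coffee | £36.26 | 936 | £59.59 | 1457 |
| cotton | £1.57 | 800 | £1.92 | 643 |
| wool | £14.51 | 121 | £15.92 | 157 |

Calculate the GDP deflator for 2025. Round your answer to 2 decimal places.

Nominal GDP 2025 = 59.59·1457 + 1.92·643 + 15.92·157 = 90556.63.
Real GDP 2025 (at 2012 prices) = 36.26·1457 + 1.57·643 + 14.51·157 = 56118.40.
Deflator = Nominal/Real × 100 = 90556.63/56118.40 × 100 = 161.367.

161.37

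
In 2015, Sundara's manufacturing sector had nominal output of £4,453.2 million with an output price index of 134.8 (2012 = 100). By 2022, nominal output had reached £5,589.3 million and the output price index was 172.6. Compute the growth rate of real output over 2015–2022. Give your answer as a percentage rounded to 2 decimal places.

Deflate each year: 2015 → 4453.2/1.348 = 3303.56; 2022 → 5589.3/1.726 = 3238.30.
So real output changed by 3238.30/3303.56 − 1 = -0.0198, i.e. -1.98%.

-1.98%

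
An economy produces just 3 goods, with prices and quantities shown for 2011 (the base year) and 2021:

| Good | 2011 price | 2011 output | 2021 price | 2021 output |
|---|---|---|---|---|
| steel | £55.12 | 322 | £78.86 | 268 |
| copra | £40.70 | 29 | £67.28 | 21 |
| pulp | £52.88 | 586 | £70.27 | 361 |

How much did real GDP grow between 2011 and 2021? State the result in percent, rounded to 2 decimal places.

Real GDP 2011 = Nominal GDP 2011 = 55.12·322 + 40.70·29 + 52.88·586 = 49916.62.
Real GDP 2021 (at 2011 prices) = 55.12·268 + 40.70·21 + 52.88·361 = 34716.54.
Real growth = 34716.54/49916.62 − 1 = -0.3045.

-30.45%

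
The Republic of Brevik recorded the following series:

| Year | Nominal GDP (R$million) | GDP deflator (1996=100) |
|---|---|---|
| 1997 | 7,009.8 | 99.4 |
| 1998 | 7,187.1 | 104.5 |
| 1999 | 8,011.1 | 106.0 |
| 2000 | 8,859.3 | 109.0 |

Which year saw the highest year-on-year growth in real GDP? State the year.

1999

1998: real = 7187.1/1.045 = 6877.61; growth vs 1997 (7052.11) = -2.47%.
1999: real = 8011.1/1.060 = 7557.64; growth vs 1998 (6877.61) = 9.89%.
2000: real = 8859.3/1.090 = 8127.80; growth vs 1999 (7557.64) = 7.54%.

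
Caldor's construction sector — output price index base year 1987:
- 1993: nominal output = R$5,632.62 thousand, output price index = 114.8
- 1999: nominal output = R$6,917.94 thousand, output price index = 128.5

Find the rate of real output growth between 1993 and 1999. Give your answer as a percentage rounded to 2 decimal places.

Deflate each year: 1993 → 5632.62/1.148 = 4906.46; 1999 → 6917.94/1.285 = 5383.61.
So real output changed by 5383.61/4906.46 − 1 = 0.0972, i.e. 9.72%.

9.72%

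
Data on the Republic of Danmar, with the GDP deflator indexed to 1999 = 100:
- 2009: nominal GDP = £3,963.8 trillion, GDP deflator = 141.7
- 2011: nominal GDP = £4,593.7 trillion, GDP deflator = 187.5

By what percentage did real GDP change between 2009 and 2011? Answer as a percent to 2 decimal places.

Deflate each year: 2009 → 3963.8/1.417 = 2797.32; 2011 → 4593.7/1.875 = 2449.97.
So real GDP changed by 2449.97/2797.32 − 1 = -0.1242, i.e. -12.42%.

-12.42%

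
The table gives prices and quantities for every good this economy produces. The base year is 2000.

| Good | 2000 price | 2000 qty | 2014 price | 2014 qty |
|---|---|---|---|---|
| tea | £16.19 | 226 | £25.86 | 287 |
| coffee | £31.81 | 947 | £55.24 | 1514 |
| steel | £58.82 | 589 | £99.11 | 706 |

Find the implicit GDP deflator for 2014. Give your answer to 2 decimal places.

Nominal GDP 2014 = 25.86·287 + 55.24·1514 + 99.11·706 = 161026.84.
Real GDP 2014 (at 2000 prices) = 16.19·287 + 31.81·1514 + 58.82·706 = 94333.79.
Deflator = Nominal/Real × 100 = 161026.84/94333.79 × 100 = 170.699.

170.70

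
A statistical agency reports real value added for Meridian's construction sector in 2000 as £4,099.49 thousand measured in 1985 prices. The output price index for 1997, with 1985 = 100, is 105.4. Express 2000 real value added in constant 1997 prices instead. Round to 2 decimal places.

£4,320.86 thousand

Real value added in 1997 prices = Real value added in 1985 prices × (P_1997/P_1985) = 4099.49 × 1.054 = 4320.86.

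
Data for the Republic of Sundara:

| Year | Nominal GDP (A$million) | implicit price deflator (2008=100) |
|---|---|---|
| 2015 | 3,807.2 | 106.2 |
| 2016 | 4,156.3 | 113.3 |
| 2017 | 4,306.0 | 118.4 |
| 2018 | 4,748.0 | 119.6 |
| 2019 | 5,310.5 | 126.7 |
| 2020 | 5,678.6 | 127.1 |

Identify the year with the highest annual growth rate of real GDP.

2018

2016: real = 4156.3/1.133 = 3668.40; growth vs 2015 (3584.93) = 2.33%.
2017: real = 4306.0/1.184 = 3636.82; growth vs 2016 (3668.40) = -0.86%.
2018: real = 4748.0/1.196 = 3969.90; growth vs 2017 (3636.82) = 9.16%.
2019: real = 5310.5/1.267 = 4191.40; growth vs 2018 (3969.90) = 5.58%.
2020: real = 5678.6/1.271 = 4467.82; growth vs 2019 (4191.40) = 6.59%.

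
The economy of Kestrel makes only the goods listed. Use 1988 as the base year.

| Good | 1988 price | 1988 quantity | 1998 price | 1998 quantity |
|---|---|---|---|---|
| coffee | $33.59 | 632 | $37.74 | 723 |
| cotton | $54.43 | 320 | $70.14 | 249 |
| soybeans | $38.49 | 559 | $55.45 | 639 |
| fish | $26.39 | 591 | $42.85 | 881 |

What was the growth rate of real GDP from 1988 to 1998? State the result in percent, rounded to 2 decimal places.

Real GDP 1988 = Nominal GDP 1988 = 33.59·632 + 54.43·320 + 38.49·559 + 26.39·591 = 75758.88.
Real GDP 1998 (at 1988 prices) = 33.59·723 + 54.43·249 + 38.49·639 + 26.39·881 = 85683.34.
Real growth = 85683.34/75758.88 − 1 = 0.1310.

13.10%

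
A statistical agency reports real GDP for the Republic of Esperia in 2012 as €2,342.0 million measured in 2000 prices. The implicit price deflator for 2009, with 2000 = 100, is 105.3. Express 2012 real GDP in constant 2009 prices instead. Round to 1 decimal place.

Real GDP in 2009 prices = Real GDP in 2000 prices × (P_2009/P_2000) = 2342.0 × 1.053 = 2466.13.

€2,466.1 million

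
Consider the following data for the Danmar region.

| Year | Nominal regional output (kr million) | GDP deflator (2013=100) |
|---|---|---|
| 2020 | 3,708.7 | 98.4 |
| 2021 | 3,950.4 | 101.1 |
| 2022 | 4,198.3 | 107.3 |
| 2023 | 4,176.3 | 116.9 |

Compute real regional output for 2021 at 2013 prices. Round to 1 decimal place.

kr 3,907.4 million

Real regional output 2021 = 3950.4 / 1.011 = 3907.42.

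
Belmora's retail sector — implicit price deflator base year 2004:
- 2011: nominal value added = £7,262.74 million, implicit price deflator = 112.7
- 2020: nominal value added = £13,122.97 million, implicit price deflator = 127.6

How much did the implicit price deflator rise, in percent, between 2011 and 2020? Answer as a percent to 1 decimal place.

Price-level change = 127.6 / 112.7 − 1 = 0.1322.

13.2%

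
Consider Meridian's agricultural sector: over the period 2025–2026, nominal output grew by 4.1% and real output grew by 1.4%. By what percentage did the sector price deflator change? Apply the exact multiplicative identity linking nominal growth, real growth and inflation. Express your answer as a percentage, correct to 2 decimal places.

(1 + g_nom) = (1 + g_real)(1 + π), so π = 1.0410 / 1.0140 − 1 = 0.02663.

2.66%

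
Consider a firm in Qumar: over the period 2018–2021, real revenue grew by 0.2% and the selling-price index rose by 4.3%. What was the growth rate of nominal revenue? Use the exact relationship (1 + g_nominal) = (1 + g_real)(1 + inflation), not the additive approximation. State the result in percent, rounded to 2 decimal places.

(1 + g_nom) = (1 + g_real)(1 + π) = 1.0020 × 1.0430 = 1.04509.

4.51%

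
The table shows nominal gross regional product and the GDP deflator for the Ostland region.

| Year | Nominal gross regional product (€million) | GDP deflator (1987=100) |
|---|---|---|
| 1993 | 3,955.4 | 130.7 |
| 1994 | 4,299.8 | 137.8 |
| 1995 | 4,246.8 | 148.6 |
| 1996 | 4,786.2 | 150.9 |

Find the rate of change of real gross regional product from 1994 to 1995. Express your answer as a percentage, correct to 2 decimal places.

Real gross regional product 1994 = 4299.8/1.378 = 3120.32.
Real gross regional product 1995 = 4246.8/1.486 = 2857.87.
Change = 2857.87/3120.32 − 1 = -0.0841.

-8.41%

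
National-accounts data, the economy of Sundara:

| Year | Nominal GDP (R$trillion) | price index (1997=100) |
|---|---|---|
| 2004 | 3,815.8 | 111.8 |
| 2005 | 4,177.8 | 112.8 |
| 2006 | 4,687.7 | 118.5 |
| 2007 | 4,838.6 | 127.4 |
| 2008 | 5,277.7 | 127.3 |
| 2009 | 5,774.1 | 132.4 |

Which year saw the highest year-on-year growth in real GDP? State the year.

2008

2005: real = 4177.8/1.128 = 3703.72; growth vs 2004 (3413.06) = 8.52%.
2006: real = 4687.7/1.185 = 3955.86; growth vs 2005 (3703.72) = 6.81%.
2007: real = 4838.6/1.274 = 3797.96; growth vs 2006 (3955.86) = -3.99%.
2008: real = 5277.7/1.273 = 4145.88; growth vs 2007 (3797.96) = 9.16%.
2009: real = 5774.1/1.324 = 4361.10; growth vs 2008 (4145.88) = 5.19%.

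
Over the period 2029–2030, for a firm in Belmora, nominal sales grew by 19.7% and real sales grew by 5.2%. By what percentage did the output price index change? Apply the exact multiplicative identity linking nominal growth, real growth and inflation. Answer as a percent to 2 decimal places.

(1 + g_nom) = (1 + g_real)(1 + π), so π = 1.1970 / 1.0520 − 1 = 0.13783.

13.78%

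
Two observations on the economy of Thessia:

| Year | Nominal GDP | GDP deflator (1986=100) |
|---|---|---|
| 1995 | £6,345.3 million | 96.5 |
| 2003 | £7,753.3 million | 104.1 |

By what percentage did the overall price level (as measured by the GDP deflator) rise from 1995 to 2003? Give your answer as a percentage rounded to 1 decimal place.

7.9%

Price-level change = 104.1 / 96.5 − 1 = 0.0788.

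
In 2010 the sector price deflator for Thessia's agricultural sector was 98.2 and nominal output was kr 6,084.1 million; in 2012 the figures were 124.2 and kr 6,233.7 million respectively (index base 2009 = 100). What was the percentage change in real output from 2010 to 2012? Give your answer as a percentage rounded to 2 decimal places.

-18.99%

Deflate each year: 2010 → 6084.1/0.982 = 6195.62; 2012 → 6233.7/1.242 = 5019.08.
So real output changed by 5019.08/6195.62 − 1 = -0.1899, i.e. -18.99%.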